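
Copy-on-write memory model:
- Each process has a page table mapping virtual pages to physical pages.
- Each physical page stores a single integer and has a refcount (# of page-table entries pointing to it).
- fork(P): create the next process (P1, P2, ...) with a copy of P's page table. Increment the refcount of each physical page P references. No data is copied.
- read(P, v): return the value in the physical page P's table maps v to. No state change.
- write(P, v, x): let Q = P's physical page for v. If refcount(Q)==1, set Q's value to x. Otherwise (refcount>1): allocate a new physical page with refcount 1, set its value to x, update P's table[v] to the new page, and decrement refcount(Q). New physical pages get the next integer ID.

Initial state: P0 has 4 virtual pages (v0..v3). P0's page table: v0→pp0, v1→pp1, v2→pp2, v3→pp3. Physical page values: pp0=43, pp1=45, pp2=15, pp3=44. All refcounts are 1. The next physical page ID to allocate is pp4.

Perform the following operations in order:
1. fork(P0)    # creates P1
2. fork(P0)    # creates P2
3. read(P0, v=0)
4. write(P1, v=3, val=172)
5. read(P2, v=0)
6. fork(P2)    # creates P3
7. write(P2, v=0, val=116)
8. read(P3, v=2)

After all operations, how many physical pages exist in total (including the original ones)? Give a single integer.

Op 1: fork(P0) -> P1. 4 ppages; refcounts: pp0:2 pp1:2 pp2:2 pp3:2
Op 2: fork(P0) -> P2. 4 ppages; refcounts: pp0:3 pp1:3 pp2:3 pp3:3
Op 3: read(P0, v0) -> 43. No state change.
Op 4: write(P1, v3, 172). refcount(pp3)=3>1 -> COPY to pp4. 5 ppages; refcounts: pp0:3 pp1:3 pp2:3 pp3:2 pp4:1
Op 5: read(P2, v0) -> 43. No state change.
Op 6: fork(P2) -> P3. 5 ppages; refcounts: pp0:4 pp1:4 pp2:4 pp3:3 pp4:1
Op 7: write(P2, v0, 116). refcount(pp0)=4>1 -> COPY to pp5. 6 ppages; refcounts: pp0:3 pp1:4 pp2:4 pp3:3 pp4:1 pp5:1
Op 8: read(P3, v2) -> 15. No state change.

Answer: 6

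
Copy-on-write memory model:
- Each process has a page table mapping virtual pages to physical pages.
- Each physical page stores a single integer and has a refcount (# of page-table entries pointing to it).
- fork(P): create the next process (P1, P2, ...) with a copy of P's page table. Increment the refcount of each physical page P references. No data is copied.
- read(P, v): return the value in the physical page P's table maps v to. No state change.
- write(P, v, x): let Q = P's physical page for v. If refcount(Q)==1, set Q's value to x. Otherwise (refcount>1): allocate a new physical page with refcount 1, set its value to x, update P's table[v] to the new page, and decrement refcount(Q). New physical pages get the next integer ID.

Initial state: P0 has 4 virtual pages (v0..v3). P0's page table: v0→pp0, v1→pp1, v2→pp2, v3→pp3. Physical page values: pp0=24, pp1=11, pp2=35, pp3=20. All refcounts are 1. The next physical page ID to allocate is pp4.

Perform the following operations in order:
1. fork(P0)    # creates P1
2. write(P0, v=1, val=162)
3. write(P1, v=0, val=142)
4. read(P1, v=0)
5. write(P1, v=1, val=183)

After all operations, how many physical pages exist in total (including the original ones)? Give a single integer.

Op 1: fork(P0) -> P1. 4 ppages; refcounts: pp0:2 pp1:2 pp2:2 pp3:2
Op 2: write(P0, v1, 162). refcount(pp1)=2>1 -> COPY to pp4. 5 ppages; refcounts: pp0:2 pp1:1 pp2:2 pp3:2 pp4:1
Op 3: write(P1, v0, 142). refcount(pp0)=2>1 -> COPY to pp5. 6 ppages; refcounts: pp0:1 pp1:1 pp2:2 pp3:2 pp4:1 pp5:1
Op 4: read(P1, v0) -> 142. No state change.
Op 5: write(P1, v1, 183). refcount(pp1)=1 -> write in place. 6 ppages; refcounts: pp0:1 pp1:1 pp2:2 pp3:2 pp4:1 pp5:1

Answer: 6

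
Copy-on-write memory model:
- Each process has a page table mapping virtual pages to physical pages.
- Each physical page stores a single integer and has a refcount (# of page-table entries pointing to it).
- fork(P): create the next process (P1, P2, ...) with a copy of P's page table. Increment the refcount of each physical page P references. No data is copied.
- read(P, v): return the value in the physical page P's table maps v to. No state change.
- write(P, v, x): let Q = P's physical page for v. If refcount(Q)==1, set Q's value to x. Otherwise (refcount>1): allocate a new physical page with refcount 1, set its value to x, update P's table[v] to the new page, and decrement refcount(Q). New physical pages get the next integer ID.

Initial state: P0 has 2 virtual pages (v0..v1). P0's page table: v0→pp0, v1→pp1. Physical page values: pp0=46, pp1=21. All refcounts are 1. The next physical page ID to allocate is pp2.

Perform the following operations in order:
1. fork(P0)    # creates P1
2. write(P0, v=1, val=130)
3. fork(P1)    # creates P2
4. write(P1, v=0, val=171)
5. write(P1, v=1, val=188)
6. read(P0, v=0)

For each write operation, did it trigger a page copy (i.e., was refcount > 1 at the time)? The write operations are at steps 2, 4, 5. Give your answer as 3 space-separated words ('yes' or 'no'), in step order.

Op 1: fork(P0) -> P1. 2 ppages; refcounts: pp0:2 pp1:2
Op 2: write(P0, v1, 130). refcount(pp1)=2>1 -> COPY to pp2. 3 ppages; refcounts: pp0:2 pp1:1 pp2:1
Op 3: fork(P1) -> P2. 3 ppages; refcounts: pp0:3 pp1:2 pp2:1
Op 4: write(P1, v0, 171). refcount(pp0)=3>1 -> COPY to pp3. 4 ppages; refcounts: pp0:2 pp1:2 pp2:1 pp3:1
Op 5: write(P1, v1, 188). refcount(pp1)=2>1 -> COPY to pp4. 5 ppages; refcounts: pp0:2 pp1:1 pp2:1 pp3:1 pp4:1
Op 6: read(P0, v0) -> 46. No state change.

yes yes yes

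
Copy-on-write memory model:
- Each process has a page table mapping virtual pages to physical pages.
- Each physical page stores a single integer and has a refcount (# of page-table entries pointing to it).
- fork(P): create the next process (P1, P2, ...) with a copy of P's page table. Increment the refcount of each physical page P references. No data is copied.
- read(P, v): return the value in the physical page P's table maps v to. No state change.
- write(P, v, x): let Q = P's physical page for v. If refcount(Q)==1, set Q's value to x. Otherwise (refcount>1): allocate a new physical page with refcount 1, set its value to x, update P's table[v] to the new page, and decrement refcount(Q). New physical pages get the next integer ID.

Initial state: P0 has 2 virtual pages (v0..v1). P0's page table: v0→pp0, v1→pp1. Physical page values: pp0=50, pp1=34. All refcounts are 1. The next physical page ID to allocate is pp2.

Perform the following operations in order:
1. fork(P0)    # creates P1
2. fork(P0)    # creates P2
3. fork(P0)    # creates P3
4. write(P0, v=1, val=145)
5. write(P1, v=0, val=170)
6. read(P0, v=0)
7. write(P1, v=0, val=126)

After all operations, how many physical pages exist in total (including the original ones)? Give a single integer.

Answer: 4

Derivation:
Op 1: fork(P0) -> P1. 2 ppages; refcounts: pp0:2 pp1:2
Op 2: fork(P0) -> P2. 2 ppages; refcounts: pp0:3 pp1:3
Op 3: fork(P0) -> P3. 2 ppages; refcounts: pp0:4 pp1:4
Op 4: write(P0, v1, 145). refcount(pp1)=4>1 -> COPY to pp2. 3 ppages; refcounts: pp0:4 pp1:3 pp2:1
Op 5: write(P1, v0, 170). refcount(pp0)=4>1 -> COPY to pp3. 4 ppages; refcounts: pp0:3 pp1:3 pp2:1 pp3:1
Op 6: read(P0, v0) -> 50. No state change.
Op 7: write(P1, v0, 126). refcount(pp3)=1 -> write in place. 4 ppages; refcounts: pp0:3 pp1:3 pp2:1 pp3:1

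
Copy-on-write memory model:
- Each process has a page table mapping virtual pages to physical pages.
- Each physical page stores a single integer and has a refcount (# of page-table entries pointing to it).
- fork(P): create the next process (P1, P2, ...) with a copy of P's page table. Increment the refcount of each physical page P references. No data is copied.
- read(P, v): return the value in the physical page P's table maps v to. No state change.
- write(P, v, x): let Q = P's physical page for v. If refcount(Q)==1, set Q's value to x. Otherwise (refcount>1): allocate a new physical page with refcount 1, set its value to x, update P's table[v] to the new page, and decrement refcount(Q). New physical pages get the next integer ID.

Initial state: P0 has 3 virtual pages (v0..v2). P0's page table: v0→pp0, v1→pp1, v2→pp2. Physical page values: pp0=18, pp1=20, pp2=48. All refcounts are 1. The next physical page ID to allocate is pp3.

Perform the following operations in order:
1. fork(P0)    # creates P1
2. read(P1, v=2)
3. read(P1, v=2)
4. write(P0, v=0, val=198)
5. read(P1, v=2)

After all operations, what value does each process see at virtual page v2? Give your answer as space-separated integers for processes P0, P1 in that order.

Answer: 48 48

Derivation:
Op 1: fork(P0) -> P1. 3 ppages; refcounts: pp0:2 pp1:2 pp2:2
Op 2: read(P1, v2) -> 48. No state change.
Op 3: read(P1, v2) -> 48. No state change.
Op 4: write(P0, v0, 198). refcount(pp0)=2>1 -> COPY to pp3. 4 ppages; refcounts: pp0:1 pp1:2 pp2:2 pp3:1
Op 5: read(P1, v2) -> 48. No state change.
P0: v2 -> pp2 = 48
P1: v2 -> pp2 = 48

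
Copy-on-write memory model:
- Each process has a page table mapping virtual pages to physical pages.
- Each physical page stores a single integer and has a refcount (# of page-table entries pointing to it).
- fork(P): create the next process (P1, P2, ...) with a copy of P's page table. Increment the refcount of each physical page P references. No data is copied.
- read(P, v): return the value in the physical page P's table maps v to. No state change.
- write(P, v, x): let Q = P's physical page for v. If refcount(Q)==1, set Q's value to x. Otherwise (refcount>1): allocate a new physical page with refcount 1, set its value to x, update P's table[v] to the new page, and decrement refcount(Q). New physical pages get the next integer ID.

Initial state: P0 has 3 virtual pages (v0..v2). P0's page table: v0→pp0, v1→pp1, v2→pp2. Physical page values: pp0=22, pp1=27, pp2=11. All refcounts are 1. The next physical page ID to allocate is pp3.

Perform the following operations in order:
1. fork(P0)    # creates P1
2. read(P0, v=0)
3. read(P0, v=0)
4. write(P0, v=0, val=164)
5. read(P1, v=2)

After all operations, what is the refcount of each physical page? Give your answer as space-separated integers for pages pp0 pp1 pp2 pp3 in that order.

Op 1: fork(P0) -> P1. 3 ppages; refcounts: pp0:2 pp1:2 pp2:2
Op 2: read(P0, v0) -> 22. No state change.
Op 3: read(P0, v0) -> 22. No state change.
Op 4: write(P0, v0, 164). refcount(pp0)=2>1 -> COPY to pp3. 4 ppages; refcounts: pp0:1 pp1:2 pp2:2 pp3:1
Op 5: read(P1, v2) -> 11. No state change.

Answer: 1 2 2 1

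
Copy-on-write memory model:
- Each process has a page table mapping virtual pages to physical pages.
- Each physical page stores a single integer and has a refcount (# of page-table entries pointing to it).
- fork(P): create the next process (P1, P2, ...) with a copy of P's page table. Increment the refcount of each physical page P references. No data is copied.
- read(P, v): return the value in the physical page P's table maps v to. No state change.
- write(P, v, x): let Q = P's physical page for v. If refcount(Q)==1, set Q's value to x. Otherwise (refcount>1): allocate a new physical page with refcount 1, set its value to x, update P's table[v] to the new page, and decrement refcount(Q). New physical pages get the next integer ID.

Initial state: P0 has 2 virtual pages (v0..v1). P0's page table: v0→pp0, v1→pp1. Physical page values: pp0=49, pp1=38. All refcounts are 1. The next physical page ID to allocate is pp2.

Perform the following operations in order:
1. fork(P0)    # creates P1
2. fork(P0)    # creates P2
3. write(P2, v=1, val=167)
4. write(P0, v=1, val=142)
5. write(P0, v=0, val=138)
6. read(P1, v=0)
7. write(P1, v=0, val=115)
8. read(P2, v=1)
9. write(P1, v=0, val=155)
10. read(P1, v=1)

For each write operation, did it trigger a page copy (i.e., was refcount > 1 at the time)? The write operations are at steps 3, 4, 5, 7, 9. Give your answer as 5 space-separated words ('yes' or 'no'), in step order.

Op 1: fork(P0) -> P1. 2 ppages; refcounts: pp0:2 pp1:2
Op 2: fork(P0) -> P2. 2 ppages; refcounts: pp0:3 pp1:3
Op 3: write(P2, v1, 167). refcount(pp1)=3>1 -> COPY to pp2. 3 ppages; refcounts: pp0:3 pp1:2 pp2:1
Op 4: write(P0, v1, 142). refcount(pp1)=2>1 -> COPY to pp3. 4 ppages; refcounts: pp0:3 pp1:1 pp2:1 pp3:1
Op 5: write(P0, v0, 138). refcount(pp0)=3>1 -> COPY to pp4. 5 ppages; refcounts: pp0:2 pp1:1 pp2:1 pp3:1 pp4:1
Op 6: read(P1, v0) -> 49. No state change.
Op 7: write(P1, v0, 115). refcount(pp0)=2>1 -> COPY to pp5. 6 ppages; refcounts: pp0:1 pp1:1 pp2:1 pp3:1 pp4:1 pp5:1
Op 8: read(P2, v1) -> 167. No state change.
Op 9: write(P1, v0, 155). refcount(pp5)=1 -> write in place. 6 ppages; refcounts: pp0:1 pp1:1 pp2:1 pp3:1 pp4:1 pp5:1
Op 10: read(P1, v1) -> 38. No state change.

yes yes yes yes no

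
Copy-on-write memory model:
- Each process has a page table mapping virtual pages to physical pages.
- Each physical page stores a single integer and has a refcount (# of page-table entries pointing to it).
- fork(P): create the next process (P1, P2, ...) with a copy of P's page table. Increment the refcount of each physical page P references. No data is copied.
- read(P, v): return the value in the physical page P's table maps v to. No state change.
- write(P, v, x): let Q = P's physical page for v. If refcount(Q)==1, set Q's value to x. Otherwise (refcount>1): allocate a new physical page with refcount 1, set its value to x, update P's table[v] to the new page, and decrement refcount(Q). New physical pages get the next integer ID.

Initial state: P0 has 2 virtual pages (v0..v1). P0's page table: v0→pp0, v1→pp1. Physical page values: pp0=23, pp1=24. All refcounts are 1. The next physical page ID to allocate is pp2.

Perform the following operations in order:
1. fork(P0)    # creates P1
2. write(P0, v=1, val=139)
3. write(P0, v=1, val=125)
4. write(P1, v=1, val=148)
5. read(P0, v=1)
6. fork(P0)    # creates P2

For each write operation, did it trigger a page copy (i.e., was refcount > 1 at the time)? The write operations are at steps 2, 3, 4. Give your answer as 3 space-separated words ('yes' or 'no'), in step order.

Op 1: fork(P0) -> P1. 2 ppages; refcounts: pp0:2 pp1:2
Op 2: write(P0, v1, 139). refcount(pp1)=2>1 -> COPY to pp2. 3 ppages; refcounts: pp0:2 pp1:1 pp2:1
Op 3: write(P0, v1, 125). refcount(pp2)=1 -> write in place. 3 ppages; refcounts: pp0:2 pp1:1 pp2:1
Op 4: write(P1, v1, 148). refcount(pp1)=1 -> write in place. 3 ppages; refcounts: pp0:2 pp1:1 pp2:1
Op 5: read(P0, v1) -> 125. No state change.
Op 6: fork(P0) -> P2. 3 ppages; refcounts: pp0:3 pp1:1 pp2:2

yes no no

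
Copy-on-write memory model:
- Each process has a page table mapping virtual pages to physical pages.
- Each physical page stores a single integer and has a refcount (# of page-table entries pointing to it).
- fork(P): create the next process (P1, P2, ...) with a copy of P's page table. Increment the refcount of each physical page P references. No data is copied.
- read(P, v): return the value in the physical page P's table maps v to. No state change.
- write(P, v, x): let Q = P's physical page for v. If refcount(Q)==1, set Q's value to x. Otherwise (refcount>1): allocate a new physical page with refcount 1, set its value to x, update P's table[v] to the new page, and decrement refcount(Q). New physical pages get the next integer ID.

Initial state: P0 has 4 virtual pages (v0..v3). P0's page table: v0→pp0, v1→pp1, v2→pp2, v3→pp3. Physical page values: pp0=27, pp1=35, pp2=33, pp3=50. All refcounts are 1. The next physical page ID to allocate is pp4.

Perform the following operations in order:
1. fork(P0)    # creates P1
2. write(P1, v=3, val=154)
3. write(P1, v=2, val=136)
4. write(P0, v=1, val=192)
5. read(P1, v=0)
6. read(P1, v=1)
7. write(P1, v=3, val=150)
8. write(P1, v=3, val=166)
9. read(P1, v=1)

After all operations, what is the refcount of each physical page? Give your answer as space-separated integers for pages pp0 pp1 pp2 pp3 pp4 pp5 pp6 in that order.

Answer: 2 1 1 1 1 1 1

Derivation:
Op 1: fork(P0) -> P1. 4 ppages; refcounts: pp0:2 pp1:2 pp2:2 pp3:2
Op 2: write(P1, v3, 154). refcount(pp3)=2>1 -> COPY to pp4. 5 ppages; refcounts: pp0:2 pp1:2 pp2:2 pp3:1 pp4:1
Op 3: write(P1, v2, 136). refcount(pp2)=2>1 -> COPY to pp5. 6 ppages; refcounts: pp0:2 pp1:2 pp2:1 pp3:1 pp4:1 pp5:1
Op 4: write(P0, v1, 192). refcount(pp1)=2>1 -> COPY to pp6. 7 ppages; refcounts: pp0:2 pp1:1 pp2:1 pp3:1 pp4:1 pp5:1 pp6:1
Op 5: read(P1, v0) -> 27. No state change.
Op 6: read(P1, v1) -> 35. No state change.
Op 7: write(P1, v3, 150). refcount(pp4)=1 -> write in place. 7 ppages; refcounts: pp0:2 pp1:1 pp2:1 pp3:1 pp4:1 pp5:1 pp6:1
Op 8: write(P1, v3, 166). refcount(pp4)=1 -> write in place. 7 ppages; refcounts: pp0:2 pp1:1 pp2:1 pp3:1 pp4:1 pp5:1 pp6:1
Op 9: read(P1, v1) -> 35. No state change.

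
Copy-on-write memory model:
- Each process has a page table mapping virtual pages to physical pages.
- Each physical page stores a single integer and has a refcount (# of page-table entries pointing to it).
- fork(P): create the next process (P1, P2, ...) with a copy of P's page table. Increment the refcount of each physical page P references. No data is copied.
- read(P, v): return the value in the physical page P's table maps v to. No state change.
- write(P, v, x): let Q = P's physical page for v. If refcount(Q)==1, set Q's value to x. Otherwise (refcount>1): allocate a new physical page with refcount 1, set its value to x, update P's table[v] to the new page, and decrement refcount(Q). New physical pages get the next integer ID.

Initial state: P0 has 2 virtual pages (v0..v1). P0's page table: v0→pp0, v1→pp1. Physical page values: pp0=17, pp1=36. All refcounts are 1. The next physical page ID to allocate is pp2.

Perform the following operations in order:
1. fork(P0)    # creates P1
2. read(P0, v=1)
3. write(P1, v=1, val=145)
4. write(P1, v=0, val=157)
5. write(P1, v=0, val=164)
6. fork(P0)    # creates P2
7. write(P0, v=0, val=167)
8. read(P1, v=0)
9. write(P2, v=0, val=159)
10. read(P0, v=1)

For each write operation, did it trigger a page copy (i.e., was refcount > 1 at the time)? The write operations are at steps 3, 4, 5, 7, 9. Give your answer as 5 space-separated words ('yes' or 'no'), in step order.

Op 1: fork(P0) -> P1. 2 ppages; refcounts: pp0:2 pp1:2
Op 2: read(P0, v1) -> 36. No state change.
Op 3: write(P1, v1, 145). refcount(pp1)=2>1 -> COPY to pp2. 3 ppages; refcounts: pp0:2 pp1:1 pp2:1
Op 4: write(P1, v0, 157). refcount(pp0)=2>1 -> COPY to pp3. 4 ppages; refcounts: pp0:1 pp1:1 pp2:1 pp3:1
Op 5: write(P1, v0, 164). refcount(pp3)=1 -> write in place. 4 ppages; refcounts: pp0:1 pp1:1 pp2:1 pp3:1
Op 6: fork(P0) -> P2. 4 ppages; refcounts: pp0:2 pp1:2 pp2:1 pp3:1
Op 7: write(P0, v0, 167). refcount(pp0)=2>1 -> COPY to pp4. 5 ppages; refcounts: pp0:1 pp1:2 pp2:1 pp3:1 pp4:1
Op 8: read(P1, v0) -> 164. No state change.
Op 9: write(P2, v0, 159). refcount(pp0)=1 -> write in place. 5 ppages; refcounts: pp0:1 pp1:2 pp2:1 pp3:1 pp4:1
Op 10: read(P0, v1) -> 36. No state change.

yes yes no yes no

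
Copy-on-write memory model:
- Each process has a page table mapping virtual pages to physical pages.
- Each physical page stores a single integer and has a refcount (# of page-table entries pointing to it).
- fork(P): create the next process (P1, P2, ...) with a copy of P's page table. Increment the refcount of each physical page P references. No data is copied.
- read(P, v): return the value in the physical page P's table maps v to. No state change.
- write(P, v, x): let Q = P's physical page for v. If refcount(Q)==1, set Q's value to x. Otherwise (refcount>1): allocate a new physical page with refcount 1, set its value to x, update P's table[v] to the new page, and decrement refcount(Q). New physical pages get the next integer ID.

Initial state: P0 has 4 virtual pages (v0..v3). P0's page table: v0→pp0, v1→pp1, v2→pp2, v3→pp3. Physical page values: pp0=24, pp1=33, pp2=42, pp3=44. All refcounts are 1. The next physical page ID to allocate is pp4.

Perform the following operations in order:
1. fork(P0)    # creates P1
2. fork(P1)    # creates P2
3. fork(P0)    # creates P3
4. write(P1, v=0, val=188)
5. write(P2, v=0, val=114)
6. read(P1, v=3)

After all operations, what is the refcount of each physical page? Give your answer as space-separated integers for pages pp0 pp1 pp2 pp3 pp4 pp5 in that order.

Op 1: fork(P0) -> P1. 4 ppages; refcounts: pp0:2 pp1:2 pp2:2 pp3:2
Op 2: fork(P1) -> P2. 4 ppages; refcounts: pp0:3 pp1:3 pp2:3 pp3:3
Op 3: fork(P0) -> P3. 4 ppages; refcounts: pp0:4 pp1:4 pp2:4 pp3:4
Op 4: write(P1, v0, 188). refcount(pp0)=4>1 -> COPY to pp4. 5 ppages; refcounts: pp0:3 pp1:4 pp2:4 pp3:4 pp4:1
Op 5: write(P2, v0, 114). refcount(pp0)=3>1 -> COPY to pp5. 6 ppages; refcounts: pp0:2 pp1:4 pp2:4 pp3:4 pp4:1 pp5:1
Op 6: read(P1, v3) -> 44. No state change.

Answer: 2 4 4 4 1 1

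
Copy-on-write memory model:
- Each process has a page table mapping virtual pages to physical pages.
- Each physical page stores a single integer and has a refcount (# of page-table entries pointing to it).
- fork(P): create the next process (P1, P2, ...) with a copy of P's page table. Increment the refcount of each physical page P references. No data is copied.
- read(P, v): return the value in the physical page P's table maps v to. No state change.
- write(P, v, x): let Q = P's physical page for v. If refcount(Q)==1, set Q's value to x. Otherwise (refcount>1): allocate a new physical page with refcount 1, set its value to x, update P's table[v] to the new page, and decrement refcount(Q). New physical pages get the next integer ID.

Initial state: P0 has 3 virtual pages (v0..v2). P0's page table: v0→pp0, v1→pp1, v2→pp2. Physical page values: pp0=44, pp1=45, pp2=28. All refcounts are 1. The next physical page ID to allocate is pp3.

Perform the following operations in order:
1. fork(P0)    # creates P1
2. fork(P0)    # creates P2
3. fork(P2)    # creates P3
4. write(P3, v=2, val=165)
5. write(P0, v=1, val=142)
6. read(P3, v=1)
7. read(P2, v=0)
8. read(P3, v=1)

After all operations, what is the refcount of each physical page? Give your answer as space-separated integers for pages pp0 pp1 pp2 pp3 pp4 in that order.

Op 1: fork(P0) -> P1. 3 ppages; refcounts: pp0:2 pp1:2 pp2:2
Op 2: fork(P0) -> P2. 3 ppages; refcounts: pp0:3 pp1:3 pp2:3
Op 3: fork(P2) -> P3. 3 ppages; refcounts: pp0:4 pp1:4 pp2:4
Op 4: write(P3, v2, 165). refcount(pp2)=4>1 -> COPY to pp3. 4 ppages; refcounts: pp0:4 pp1:4 pp2:3 pp3:1
Op 5: write(P0, v1, 142). refcount(pp1)=4>1 -> COPY to pp4. 5 ppages; refcounts: pp0:4 pp1:3 pp2:3 pp3:1 pp4:1
Op 6: read(P3, v1) -> 45. No state change.
Op 7: read(P2, v0) -> 44. No state change.
Op 8: read(P3, v1) -> 45. No state change.

Answer: 4 3 3 1 1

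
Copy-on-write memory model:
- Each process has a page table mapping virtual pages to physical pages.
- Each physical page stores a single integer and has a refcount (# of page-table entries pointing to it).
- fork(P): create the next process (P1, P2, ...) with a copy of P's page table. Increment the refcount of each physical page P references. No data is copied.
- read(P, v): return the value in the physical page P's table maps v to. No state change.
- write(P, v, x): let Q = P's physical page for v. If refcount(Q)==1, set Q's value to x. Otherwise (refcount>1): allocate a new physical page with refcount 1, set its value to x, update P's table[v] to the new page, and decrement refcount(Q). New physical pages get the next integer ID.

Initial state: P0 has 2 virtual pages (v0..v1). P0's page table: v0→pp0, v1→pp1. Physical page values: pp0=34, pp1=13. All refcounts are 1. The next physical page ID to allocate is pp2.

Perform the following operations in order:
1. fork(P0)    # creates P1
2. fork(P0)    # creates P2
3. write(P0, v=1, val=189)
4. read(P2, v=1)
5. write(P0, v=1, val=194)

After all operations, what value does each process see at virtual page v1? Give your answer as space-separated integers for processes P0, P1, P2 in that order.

Op 1: fork(P0) -> P1. 2 ppages; refcounts: pp0:2 pp1:2
Op 2: fork(P0) -> P2. 2 ppages; refcounts: pp0:3 pp1:3
Op 3: write(P0, v1, 189). refcount(pp1)=3>1 -> COPY to pp2. 3 ppages; refcounts: pp0:3 pp1:2 pp2:1
Op 4: read(P2, v1) -> 13. No state change.
Op 5: write(P0, v1, 194). refcount(pp2)=1 -> write in place. 3 ppages; refcounts: pp0:3 pp1:2 pp2:1
P0: v1 -> pp2 = 194
P1: v1 -> pp1 = 13
P2: v1 -> pp1 = 13

Answer: 194 13 13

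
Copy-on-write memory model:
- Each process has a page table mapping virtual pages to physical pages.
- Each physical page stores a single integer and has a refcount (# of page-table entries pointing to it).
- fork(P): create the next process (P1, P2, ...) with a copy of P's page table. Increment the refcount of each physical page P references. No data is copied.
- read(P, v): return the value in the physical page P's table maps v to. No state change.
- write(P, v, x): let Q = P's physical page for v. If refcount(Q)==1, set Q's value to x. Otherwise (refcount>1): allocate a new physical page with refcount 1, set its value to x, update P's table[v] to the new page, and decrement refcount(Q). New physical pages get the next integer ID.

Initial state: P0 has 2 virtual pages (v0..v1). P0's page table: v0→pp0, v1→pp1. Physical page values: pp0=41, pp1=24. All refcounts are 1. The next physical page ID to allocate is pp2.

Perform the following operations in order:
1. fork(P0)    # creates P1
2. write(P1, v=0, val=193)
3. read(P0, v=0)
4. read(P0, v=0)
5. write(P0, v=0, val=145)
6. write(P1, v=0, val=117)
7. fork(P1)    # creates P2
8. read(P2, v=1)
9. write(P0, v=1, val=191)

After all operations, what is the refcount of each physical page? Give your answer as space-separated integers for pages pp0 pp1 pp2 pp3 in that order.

Op 1: fork(P0) -> P1. 2 ppages; refcounts: pp0:2 pp1:2
Op 2: write(P1, v0, 193). refcount(pp0)=2>1 -> COPY to pp2. 3 ppages; refcounts: pp0:1 pp1:2 pp2:1
Op 3: read(P0, v0) -> 41. No state change.
Op 4: read(P0, v0) -> 41. No state change.
Op 5: write(P0, v0, 145). refcount(pp0)=1 -> write in place. 3 ppages; refcounts: pp0:1 pp1:2 pp2:1
Op 6: write(P1, v0, 117). refcount(pp2)=1 -> write in place. 3 ppages; refcounts: pp0:1 pp1:2 pp2:1
Op 7: fork(P1) -> P2. 3 ppages; refcounts: pp0:1 pp1:3 pp2:2
Op 8: read(P2, v1) -> 24. No state change.
Op 9: write(P0, v1, 191). refcount(pp1)=3>1 -> COPY to pp3. 4 ppages; refcounts: pp0:1 pp1:2 pp2:2 pp3:1

Answer: 1 2 2 1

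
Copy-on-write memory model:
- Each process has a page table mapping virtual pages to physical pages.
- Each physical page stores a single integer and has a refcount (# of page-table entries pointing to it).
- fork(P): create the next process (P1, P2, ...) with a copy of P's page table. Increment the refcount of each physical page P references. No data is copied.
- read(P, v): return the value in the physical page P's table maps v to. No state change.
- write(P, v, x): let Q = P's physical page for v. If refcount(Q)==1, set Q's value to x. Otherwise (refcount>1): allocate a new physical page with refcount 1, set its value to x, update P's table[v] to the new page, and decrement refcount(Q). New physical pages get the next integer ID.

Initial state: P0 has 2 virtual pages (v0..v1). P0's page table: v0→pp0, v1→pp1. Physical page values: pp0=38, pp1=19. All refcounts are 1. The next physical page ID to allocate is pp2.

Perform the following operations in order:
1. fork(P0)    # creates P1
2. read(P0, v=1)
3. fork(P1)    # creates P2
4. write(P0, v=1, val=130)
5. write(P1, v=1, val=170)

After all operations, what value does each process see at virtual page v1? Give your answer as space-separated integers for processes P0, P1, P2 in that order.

Op 1: fork(P0) -> P1. 2 ppages; refcounts: pp0:2 pp1:2
Op 2: read(P0, v1) -> 19. No state change.
Op 3: fork(P1) -> P2. 2 ppages; refcounts: pp0:3 pp1:3
Op 4: write(P0, v1, 130). refcount(pp1)=3>1 -> COPY to pp2. 3 ppages; refcounts: pp0:3 pp1:2 pp2:1
Op 5: write(P1, v1, 170). refcount(pp1)=2>1 -> COPY to pp3. 4 ppages; refcounts: pp0:3 pp1:1 pp2:1 pp3:1
P0: v1 -> pp2 = 130
P1: v1 -> pp3 = 170
P2: v1 -> pp1 = 19

Answer: 130 170 19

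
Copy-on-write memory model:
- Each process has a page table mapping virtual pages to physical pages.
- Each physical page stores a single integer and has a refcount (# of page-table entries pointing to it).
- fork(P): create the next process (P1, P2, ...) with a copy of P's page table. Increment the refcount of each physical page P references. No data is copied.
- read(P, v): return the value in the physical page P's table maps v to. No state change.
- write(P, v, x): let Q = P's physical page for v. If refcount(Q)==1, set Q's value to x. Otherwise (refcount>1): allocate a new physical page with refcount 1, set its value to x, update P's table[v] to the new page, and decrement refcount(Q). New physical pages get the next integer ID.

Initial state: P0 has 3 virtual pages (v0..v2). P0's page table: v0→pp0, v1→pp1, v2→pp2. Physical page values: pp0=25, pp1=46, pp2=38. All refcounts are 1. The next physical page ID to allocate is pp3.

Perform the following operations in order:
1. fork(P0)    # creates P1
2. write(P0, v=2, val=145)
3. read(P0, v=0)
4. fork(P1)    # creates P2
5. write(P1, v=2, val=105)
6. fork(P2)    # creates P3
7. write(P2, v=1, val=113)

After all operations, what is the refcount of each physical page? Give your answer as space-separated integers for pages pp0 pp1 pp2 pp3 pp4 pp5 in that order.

Answer: 4 3 2 1 1 1

Derivation:
Op 1: fork(P0) -> P1. 3 ppages; refcounts: pp0:2 pp1:2 pp2:2
Op 2: write(P0, v2, 145). refcount(pp2)=2>1 -> COPY to pp3. 4 ppages; refcounts: pp0:2 pp1:2 pp2:1 pp3:1
Op 3: read(P0, v0) -> 25. No state change.
Op 4: fork(P1) -> P2. 4 ppages; refcounts: pp0:3 pp1:3 pp2:2 pp3:1
Op 5: write(P1, v2, 105). refcount(pp2)=2>1 -> COPY to pp4. 5 ppages; refcounts: pp0:3 pp1:3 pp2:1 pp3:1 pp4:1
Op 6: fork(P2) -> P3. 5 ppages; refcounts: pp0:4 pp1:4 pp2:2 pp3:1 pp4:1
Op 7: write(P2, v1, 113). refcount(pp1)=4>1 -> COPY to pp5. 6 ppages; refcounts: pp0:4 pp1:3 pp2:2 pp3:1 pp4:1 pp5:1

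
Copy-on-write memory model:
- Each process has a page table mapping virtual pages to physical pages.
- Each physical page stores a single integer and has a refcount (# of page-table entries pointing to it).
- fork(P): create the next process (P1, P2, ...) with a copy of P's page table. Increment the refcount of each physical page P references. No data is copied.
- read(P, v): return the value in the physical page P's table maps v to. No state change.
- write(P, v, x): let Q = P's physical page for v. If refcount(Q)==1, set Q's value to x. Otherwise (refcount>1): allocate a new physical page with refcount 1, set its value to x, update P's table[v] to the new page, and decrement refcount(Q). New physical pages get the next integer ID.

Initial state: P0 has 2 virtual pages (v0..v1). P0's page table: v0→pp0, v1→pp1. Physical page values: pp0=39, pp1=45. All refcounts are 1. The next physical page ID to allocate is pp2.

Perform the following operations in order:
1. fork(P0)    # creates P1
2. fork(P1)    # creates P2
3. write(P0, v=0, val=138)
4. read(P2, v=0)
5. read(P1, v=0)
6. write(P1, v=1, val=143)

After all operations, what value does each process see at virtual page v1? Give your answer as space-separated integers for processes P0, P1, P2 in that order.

Answer: 45 143 45

Derivation:
Op 1: fork(P0) -> P1. 2 ppages; refcounts: pp0:2 pp1:2
Op 2: fork(P1) -> P2. 2 ppages; refcounts: pp0:3 pp1:3
Op 3: write(P0, v0, 138). refcount(pp0)=3>1 -> COPY to pp2. 3 ppages; refcounts: pp0:2 pp1:3 pp2:1
Op 4: read(P2, v0) -> 39. No state change.
Op 5: read(P1, v0) -> 39. No state change.
Op 6: write(P1, v1, 143). refcount(pp1)=3>1 -> COPY to pp3. 4 ppages; refcounts: pp0:2 pp1:2 pp2:1 pp3:1
P0: v1 -> pp1 = 45
P1: v1 -> pp3 = 143
P2: v1 -> pp1 = 45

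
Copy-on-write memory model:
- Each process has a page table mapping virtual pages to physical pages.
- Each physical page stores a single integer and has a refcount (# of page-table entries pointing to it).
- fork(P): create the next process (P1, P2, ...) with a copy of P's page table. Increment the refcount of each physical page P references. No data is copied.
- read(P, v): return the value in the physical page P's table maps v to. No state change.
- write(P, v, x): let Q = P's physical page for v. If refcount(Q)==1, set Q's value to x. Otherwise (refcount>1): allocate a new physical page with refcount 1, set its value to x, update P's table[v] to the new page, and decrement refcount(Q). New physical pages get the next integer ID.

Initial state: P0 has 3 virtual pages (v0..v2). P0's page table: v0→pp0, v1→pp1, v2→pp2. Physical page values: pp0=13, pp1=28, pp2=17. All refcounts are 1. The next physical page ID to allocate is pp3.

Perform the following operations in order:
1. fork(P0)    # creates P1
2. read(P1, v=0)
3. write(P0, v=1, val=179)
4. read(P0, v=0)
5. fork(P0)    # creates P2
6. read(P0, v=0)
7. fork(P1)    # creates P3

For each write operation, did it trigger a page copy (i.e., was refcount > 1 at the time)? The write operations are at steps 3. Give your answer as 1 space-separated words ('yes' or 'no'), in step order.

Op 1: fork(P0) -> P1. 3 ppages; refcounts: pp0:2 pp1:2 pp2:2
Op 2: read(P1, v0) -> 13. No state change.
Op 3: write(P0, v1, 179). refcount(pp1)=2>1 -> COPY to pp3. 4 ppages; refcounts: pp0:2 pp1:1 pp2:2 pp3:1
Op 4: read(P0, v0) -> 13. No state change.
Op 5: fork(P0) -> P2. 4 ppages; refcounts: pp0:3 pp1:1 pp2:3 pp3:2
Op 6: read(P0, v0) -> 13. No state change.
Op 7: fork(P1) -> P3. 4 ppages; refcounts: pp0:4 pp1:2 pp2:4 pp3:2

yes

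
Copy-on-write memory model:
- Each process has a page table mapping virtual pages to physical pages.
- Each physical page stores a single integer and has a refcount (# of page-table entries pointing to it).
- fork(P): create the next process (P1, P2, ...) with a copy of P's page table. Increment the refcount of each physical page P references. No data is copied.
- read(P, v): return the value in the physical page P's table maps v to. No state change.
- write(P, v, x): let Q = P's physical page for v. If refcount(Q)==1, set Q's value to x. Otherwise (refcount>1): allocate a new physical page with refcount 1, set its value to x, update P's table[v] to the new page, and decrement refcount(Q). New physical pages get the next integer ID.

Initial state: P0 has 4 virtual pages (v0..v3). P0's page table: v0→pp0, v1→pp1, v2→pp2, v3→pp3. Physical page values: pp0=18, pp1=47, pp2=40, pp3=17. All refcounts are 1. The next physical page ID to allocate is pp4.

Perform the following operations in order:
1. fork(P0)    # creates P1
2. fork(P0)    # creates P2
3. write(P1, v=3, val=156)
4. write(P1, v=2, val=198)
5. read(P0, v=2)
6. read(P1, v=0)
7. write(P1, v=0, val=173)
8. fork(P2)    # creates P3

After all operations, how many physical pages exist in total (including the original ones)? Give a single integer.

Answer: 7

Derivation:
Op 1: fork(P0) -> P1. 4 ppages; refcounts: pp0:2 pp1:2 pp2:2 pp3:2
Op 2: fork(P0) -> P2. 4 ppages; refcounts: pp0:3 pp1:3 pp2:3 pp3:3
Op 3: write(P1, v3, 156). refcount(pp3)=3>1 -> COPY to pp4. 5 ppages; refcounts: pp0:3 pp1:3 pp2:3 pp3:2 pp4:1
Op 4: write(P1, v2, 198). refcount(pp2)=3>1 -> COPY to pp5. 6 ppages; refcounts: pp0:3 pp1:3 pp2:2 pp3:2 pp4:1 pp5:1
Op 5: read(P0, v2) -> 40. No state change.
Op 6: read(P1, v0) -> 18. No state change.
Op 7: write(P1, v0, 173). refcount(pp0)=3>1 -> COPY to pp6. 7 ppages; refcounts: pp0:2 pp1:3 pp2:2 pp3:2 pp4:1 pp5:1 pp6:1
Op 8: fork(P2) -> P3. 7 ppages; refcounts: pp0:3 pp1:4 pp2:3 pp3:3 pp4:1 pp5:1 pp6:1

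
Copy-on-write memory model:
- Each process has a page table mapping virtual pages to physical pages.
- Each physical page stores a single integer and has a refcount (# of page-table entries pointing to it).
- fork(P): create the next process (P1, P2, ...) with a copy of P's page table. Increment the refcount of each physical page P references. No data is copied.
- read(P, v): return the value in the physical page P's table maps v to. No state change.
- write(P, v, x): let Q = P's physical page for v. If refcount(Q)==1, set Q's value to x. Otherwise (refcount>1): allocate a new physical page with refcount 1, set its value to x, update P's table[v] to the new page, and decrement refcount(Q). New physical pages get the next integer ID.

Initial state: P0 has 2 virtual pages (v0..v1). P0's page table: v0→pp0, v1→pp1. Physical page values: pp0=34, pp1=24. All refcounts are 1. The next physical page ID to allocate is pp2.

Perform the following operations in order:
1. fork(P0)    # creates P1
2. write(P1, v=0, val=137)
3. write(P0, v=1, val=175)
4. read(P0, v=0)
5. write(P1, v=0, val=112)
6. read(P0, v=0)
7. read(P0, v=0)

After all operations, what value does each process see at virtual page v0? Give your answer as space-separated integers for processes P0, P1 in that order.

Answer: 34 112

Derivation:
Op 1: fork(P0) -> P1. 2 ppages; refcounts: pp0:2 pp1:2
Op 2: write(P1, v0, 137). refcount(pp0)=2>1 -> COPY to pp2. 3 ppages; refcounts: pp0:1 pp1:2 pp2:1
Op 3: write(P0, v1, 175). refcount(pp1)=2>1 -> COPY to pp3. 4 ppages; refcounts: pp0:1 pp1:1 pp2:1 pp3:1
Op 4: read(P0, v0) -> 34. No state change.
Op 5: write(P1, v0, 112). refcount(pp2)=1 -> write in place. 4 ppages; refcounts: pp0:1 pp1:1 pp2:1 pp3:1
Op 6: read(P0, v0) -> 34. No state change.
Op 7: read(P0, v0) -> 34. No state change.
P0: v0 -> pp0 = 34
P1: v0 -> pp2 = 112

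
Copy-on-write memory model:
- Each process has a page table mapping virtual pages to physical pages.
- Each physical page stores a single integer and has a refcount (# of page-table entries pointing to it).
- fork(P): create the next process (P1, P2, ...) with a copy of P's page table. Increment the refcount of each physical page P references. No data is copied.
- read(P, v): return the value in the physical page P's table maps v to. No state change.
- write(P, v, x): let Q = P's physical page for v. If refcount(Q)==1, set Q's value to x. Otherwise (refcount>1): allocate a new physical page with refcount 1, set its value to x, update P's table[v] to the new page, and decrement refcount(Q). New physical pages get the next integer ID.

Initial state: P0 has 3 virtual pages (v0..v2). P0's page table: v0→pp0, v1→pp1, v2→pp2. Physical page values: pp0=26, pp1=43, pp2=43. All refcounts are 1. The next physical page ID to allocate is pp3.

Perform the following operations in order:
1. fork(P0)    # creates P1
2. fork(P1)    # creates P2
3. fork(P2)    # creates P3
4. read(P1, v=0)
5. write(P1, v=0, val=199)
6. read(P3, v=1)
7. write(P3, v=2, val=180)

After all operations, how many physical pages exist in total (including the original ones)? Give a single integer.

Op 1: fork(P0) -> P1. 3 ppages; refcounts: pp0:2 pp1:2 pp2:2
Op 2: fork(P1) -> P2. 3 ppages; refcounts: pp0:3 pp1:3 pp2:3
Op 3: fork(P2) -> P3. 3 ppages; refcounts: pp0:4 pp1:4 pp2:4
Op 4: read(P1, v0) -> 26. No state change.
Op 5: write(P1, v0, 199). refcount(pp0)=4>1 -> COPY to pp3. 4 ppages; refcounts: pp0:3 pp1:4 pp2:4 pp3:1
Op 6: read(P3, v1) -> 43. No state change.
Op 7: write(P3, v2, 180). refcount(pp2)=4>1 -> COPY to pp4. 5 ppages; refcounts: pp0:3 pp1:4 pp2:3 pp3:1 pp4:1

Answer: 5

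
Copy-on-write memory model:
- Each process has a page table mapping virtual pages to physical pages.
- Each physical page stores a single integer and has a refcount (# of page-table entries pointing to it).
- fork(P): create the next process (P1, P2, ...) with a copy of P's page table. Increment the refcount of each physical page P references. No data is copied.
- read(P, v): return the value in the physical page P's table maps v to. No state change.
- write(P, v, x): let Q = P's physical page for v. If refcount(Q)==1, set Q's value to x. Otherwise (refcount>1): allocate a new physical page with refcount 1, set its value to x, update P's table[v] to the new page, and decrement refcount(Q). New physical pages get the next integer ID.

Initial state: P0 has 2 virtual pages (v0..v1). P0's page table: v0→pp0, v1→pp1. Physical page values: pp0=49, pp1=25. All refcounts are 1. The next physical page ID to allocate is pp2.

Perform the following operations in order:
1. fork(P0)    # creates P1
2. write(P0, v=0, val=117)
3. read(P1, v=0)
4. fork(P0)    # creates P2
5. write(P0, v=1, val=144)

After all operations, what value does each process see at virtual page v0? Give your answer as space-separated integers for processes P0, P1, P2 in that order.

Op 1: fork(P0) -> P1. 2 ppages; refcounts: pp0:2 pp1:2
Op 2: write(P0, v0, 117). refcount(pp0)=2>1 -> COPY to pp2. 3 ppages; refcounts: pp0:1 pp1:2 pp2:1
Op 3: read(P1, v0) -> 49. No state change.
Op 4: fork(P0) -> P2. 3 ppages; refcounts: pp0:1 pp1:3 pp2:2
Op 5: write(P0, v1, 144). refcount(pp1)=3>1 -> COPY to pp3. 4 ppages; refcounts: pp0:1 pp1:2 pp2:2 pp3:1
P0: v0 -> pp2 = 117
P1: v0 -> pp0 = 49
P2: v0 -> pp2 = 117

Answer: 117 49 117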